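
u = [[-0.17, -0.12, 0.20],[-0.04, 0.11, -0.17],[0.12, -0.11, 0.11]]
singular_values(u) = [0.35, 0.21, 0.02]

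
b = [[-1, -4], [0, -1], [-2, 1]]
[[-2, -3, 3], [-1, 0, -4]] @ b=[[-4, 14], [9, 0]]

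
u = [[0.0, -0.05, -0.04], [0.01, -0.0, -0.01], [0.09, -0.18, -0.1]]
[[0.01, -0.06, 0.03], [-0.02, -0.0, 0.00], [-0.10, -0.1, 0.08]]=u @ [[-1.71, 0.87, -0.01], [-0.38, 0.32, -0.22], [0.14, 1.22, -0.4]]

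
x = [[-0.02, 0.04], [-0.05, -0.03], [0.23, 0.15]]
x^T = [[-0.02, -0.05, 0.23], [0.04, -0.03, 0.15]]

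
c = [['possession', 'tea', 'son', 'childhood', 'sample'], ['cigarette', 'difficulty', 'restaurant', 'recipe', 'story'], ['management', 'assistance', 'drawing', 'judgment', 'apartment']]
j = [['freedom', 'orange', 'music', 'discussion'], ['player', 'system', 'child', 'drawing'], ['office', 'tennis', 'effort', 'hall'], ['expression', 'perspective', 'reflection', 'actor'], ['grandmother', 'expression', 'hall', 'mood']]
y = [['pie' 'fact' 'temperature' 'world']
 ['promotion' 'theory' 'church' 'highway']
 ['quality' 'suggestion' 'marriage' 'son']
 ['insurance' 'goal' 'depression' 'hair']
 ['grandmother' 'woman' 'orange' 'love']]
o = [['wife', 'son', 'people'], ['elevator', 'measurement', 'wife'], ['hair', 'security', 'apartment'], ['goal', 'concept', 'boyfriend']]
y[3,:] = ['insurance', 'goal', 'depression', 'hair']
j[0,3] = 'discussion'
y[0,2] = 'temperature'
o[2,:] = ['hair', 'security', 'apartment']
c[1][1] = 'difficulty'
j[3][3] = 'actor'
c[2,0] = 'management'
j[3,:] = ['expression', 'perspective', 'reflection', 'actor']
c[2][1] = 'assistance'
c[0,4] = 'sample'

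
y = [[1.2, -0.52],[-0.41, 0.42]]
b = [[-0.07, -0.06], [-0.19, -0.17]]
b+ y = [[1.13,-0.58], [-0.60,0.25]]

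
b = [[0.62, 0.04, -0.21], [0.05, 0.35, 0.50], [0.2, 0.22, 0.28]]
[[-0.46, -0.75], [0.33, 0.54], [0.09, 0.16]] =b @[[-0.55, -0.9], [0.19, 0.31], [0.58, 0.96]]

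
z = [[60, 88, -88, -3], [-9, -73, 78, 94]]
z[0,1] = 88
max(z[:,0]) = 60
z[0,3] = -3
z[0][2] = -88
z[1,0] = -9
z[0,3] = -3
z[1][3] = 94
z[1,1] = -73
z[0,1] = 88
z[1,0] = -9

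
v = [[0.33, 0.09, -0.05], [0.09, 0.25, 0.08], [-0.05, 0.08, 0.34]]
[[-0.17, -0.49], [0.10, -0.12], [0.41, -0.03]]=v @ [[-0.4, -1.6],[0.21, 0.22],[1.10, -0.38]]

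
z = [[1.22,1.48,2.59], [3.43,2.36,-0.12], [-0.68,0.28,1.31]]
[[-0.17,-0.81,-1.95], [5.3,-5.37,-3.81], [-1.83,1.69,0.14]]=z @ [[1.15, -1.69, -0.59], [0.53, 0.2, -0.76], [-0.91, 0.37, -0.04]]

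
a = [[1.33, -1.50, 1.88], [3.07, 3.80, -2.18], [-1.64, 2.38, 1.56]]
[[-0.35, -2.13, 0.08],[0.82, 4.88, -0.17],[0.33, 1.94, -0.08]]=a @ [[0.01, 0.05, -0.00],[0.18, 1.06, -0.04],[-0.05, -0.32, 0.01]]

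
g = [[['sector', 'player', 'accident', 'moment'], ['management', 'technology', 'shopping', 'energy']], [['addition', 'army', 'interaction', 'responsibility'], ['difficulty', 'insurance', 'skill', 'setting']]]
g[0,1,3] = 'energy'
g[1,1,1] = 'insurance'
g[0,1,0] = 'management'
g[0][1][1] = 'technology'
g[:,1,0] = ['management', 'difficulty']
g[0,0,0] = 'sector'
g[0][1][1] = 'technology'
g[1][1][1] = 'insurance'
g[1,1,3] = 'setting'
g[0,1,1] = 'technology'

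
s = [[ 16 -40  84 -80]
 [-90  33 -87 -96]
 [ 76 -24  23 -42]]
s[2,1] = -24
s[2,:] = [76, -24, 23, -42]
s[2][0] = 76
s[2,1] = -24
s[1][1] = 33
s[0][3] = -80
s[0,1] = -40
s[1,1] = 33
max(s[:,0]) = 76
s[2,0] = 76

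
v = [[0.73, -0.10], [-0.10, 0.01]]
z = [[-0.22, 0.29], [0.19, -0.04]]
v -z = [[0.95, -0.39], [-0.29, 0.05]]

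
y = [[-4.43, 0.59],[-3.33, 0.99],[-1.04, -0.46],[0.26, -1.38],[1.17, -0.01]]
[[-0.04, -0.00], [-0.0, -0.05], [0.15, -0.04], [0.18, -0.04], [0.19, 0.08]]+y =[[-4.47,0.59], [-3.33,0.94], [-0.89,-0.5], [0.44,-1.42], [1.36,0.07]]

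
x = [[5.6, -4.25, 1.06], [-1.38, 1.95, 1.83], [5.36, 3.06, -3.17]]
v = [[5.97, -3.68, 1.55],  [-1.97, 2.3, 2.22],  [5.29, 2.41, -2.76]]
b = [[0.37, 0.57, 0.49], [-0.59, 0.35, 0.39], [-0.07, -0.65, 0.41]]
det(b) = 0.47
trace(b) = 1.13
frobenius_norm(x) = 10.38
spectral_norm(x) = 8.19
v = x + b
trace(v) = 5.51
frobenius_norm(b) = 1.39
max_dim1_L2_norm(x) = 7.11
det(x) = -104.63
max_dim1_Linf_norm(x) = 5.6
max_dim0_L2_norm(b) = 0.93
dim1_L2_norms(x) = [7.11, 3.01, 6.94]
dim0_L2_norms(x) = [7.87, 5.59, 3.81]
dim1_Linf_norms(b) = [0.57, 0.59, 0.65]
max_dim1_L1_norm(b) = 1.43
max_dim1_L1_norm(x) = 11.59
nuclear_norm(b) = 2.37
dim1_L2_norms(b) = [0.84, 0.79, 0.77]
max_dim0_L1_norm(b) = 1.57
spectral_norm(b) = 0.96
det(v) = -119.26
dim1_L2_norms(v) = [7.18, 3.75, 6.44]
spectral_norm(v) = 8.51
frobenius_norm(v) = 10.35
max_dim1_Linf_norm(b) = 0.65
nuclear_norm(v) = 16.43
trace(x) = 4.38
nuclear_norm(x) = 16.33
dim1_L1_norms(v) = [11.2, 6.49, 10.46]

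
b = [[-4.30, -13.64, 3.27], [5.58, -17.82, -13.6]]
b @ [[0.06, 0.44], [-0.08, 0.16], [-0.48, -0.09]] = [[-0.74,-4.37], [8.29,0.83]]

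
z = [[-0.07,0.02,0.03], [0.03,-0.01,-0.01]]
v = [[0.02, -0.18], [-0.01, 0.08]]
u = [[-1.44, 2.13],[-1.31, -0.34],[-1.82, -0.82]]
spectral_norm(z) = 0.09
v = z @ u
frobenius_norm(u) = 3.53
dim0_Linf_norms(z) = [0.07, 0.02, 0.03]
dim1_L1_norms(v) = [0.2, 0.09]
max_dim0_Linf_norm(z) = 0.07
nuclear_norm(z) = 0.09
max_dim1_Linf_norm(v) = 0.18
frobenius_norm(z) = 0.09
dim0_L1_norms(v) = [0.03, 0.26]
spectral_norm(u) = 2.77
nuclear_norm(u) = 4.95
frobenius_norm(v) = 0.20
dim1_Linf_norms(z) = [0.07, 0.03]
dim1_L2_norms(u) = [2.57, 1.35, 2.0]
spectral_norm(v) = 0.20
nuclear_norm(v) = 0.20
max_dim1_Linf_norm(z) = 0.07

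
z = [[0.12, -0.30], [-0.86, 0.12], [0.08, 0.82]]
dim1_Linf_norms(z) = [0.3, 0.86, 0.82]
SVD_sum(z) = [[0.2, -0.23], [-0.44, 0.49], [-0.37, 0.42]] + [[-0.08, -0.07], [-0.42, -0.37], [0.45, 0.4]]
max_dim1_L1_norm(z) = 0.98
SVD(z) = [[-0.33, -0.13], [0.72, -0.67], [0.61, 0.73]] @ diag([0.917962627060223, 0.833393433691851]) @ [[-0.67, 0.75],[0.75, 0.67]]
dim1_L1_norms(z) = [0.42, 0.98, 0.9]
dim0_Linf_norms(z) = [0.86, 0.82]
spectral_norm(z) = 0.92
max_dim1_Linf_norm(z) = 0.86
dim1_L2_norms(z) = [0.32, 0.87, 0.82]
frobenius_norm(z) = 1.24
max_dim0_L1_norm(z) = 1.24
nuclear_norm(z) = 1.75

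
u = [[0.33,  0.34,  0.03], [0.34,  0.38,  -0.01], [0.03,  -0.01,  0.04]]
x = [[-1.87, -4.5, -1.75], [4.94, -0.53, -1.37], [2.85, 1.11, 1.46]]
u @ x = [[1.15, -1.63, -1.00],[1.21, -1.74, -1.13],[0.01, -0.09, 0.02]]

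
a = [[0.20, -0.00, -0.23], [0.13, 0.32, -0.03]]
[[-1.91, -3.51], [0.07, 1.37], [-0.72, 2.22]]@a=[[-0.84, -1.12, 0.54],[0.19, 0.44, -0.06],[0.14, 0.71, 0.1]]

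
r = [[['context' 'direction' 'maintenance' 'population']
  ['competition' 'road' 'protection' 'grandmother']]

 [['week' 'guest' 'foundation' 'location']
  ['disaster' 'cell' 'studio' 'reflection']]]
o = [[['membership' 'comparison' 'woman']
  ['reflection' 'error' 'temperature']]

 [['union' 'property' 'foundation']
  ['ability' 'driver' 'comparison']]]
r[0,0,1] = 'direction'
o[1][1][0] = 'ability'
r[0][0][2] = 'maintenance'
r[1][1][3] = 'reflection'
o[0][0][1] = 'comparison'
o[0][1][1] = 'error'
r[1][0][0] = 'week'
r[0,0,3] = 'population'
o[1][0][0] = 'union'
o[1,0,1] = 'property'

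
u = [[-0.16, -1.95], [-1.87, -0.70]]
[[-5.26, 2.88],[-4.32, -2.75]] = u@[[1.34, 2.09],[2.59, -1.65]]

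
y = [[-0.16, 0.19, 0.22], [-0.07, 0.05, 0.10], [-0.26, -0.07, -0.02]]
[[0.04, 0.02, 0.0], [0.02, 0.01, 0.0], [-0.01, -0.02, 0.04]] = y@[[0.03, 0.04, -0.13], [0.03, 0.07, -0.04], [0.16, 0.07, -0.04]]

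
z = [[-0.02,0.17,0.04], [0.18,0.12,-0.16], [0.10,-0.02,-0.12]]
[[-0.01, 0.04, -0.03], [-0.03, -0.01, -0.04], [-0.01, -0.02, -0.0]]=z @ [[-0.16,  -0.23,  -0.17],[-0.05,  0.20,  -0.19],[-0.05,  -0.03,  -0.07]]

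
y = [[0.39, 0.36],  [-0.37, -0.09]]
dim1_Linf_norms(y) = [0.39, 0.37]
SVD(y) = [[-0.82, 0.57], [0.57, 0.82]] @ diag([0.634672148130669, 0.15456799276435676]) @ [[-0.84, -0.55],[-0.55, 0.84]]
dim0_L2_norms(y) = [0.54, 0.37]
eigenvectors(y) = [[(-0.46-0.53j), -0.46+0.53j], [(0.71+0j), (0.71-0j)]]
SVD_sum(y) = [[0.44, 0.29], [-0.30, -0.20]] + [[-0.05, 0.07],[-0.07, 0.11]]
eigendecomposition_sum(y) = [[0.19+0.07j,  0.18-0.10j], [-0.18+0.10j,  (-0.04+0.2j)]] + [[(0.19-0.07j),(0.18+0.1j)],[-0.18-0.10j,(-0.04-0.2j)]]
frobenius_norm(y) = 0.65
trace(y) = 0.30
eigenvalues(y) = [(0.15+0.27j), (0.15-0.27j)]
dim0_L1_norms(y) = [0.76, 0.45]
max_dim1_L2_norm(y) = 0.53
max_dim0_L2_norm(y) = 0.54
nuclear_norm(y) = 0.79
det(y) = 0.10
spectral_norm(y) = 0.63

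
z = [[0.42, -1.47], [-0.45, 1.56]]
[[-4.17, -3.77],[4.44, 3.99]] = z@[[-2.97, 1.92], [1.99, 3.11]]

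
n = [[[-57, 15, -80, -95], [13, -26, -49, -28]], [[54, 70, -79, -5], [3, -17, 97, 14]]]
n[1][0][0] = 54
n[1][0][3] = -5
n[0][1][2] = -49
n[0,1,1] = -26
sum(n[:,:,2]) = -111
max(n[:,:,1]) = 70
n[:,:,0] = [[-57, 13], [54, 3]]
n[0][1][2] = -49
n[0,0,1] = 15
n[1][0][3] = -5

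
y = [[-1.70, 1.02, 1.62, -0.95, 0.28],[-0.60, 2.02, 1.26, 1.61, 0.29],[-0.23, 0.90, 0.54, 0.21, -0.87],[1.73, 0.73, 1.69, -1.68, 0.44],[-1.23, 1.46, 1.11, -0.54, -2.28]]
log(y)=[[1.31+0.82j, (0.11+0.22j), (0.9+0.36j), -1.50-0.74j, 0.57-1.04j],  [0.53+0.23j, -0.10+0.72j, 5.53-2.14j, (-0.11-0.45j), -2.33+0.13j],  [-1.49-0.20j, (1.49-0.71j), (-4.31+2.16j), (0.11+0.43j), (1.89-0.17j)],  [(1.51-0.34j), (0.08-0.44j), (-3.14+1.04j), 0.95+0.44j, 2.08+0.20j],  [-0.93-1.60j, 0.30-0.27j, (2.72-1.25j), (-1.36+1.39j), (-0.32+2.15j)]]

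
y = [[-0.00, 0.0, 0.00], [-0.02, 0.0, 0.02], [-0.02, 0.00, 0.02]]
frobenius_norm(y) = 0.04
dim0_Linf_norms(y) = [0.02, 0.0, 0.02]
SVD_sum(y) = [[0.00,0.0,0.0], [-0.02,0.0,0.02], [-0.02,0.00,0.02]] + [[-0.0, 0.00, -0.0], [0.0, 0.00, 0.0], [0.00, 0.00, 0.00]] + [[0.0, -0.0, -0.0], [0.0, -0.0, -0.0], [0.0, 0.0, 0.00]]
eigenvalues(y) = [0.0, 0.02, -0.0]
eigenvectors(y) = [[0.0, 0.00, 0.71], [1.00, 0.71, 0.0], [0.00, 0.71, 0.71]]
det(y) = 0.00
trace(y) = 0.02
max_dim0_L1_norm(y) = 0.04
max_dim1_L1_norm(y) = 0.04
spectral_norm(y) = 0.04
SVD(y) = [[0.00,1.0,-0.0], [-0.71,-0.0,-0.71], [-0.71,-0.0,0.71]] @ diag([0.04, 4.354903120575708e-18, 4.696081851212139e-50]) @ [[0.71, 0.00, -0.71], [-0.71, 0.0, -0.71], [0.0, 1.00, 0.0]]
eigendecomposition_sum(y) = [[0.0, 0.00, 0.00], [0.00, 0.00, -0.0], [0.0, 0.0, 0.00]] + [[0.00, 0.00, 0.00], [-0.02, 0.0, 0.02], [-0.02, 0.0, 0.02]] + [[-0.00, -0.0, -0.0], [-0.00, -0.0, -0.00], [-0.00, -0.0, -0.0]]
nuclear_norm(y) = 0.04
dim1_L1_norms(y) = [0.0, 0.04, 0.04]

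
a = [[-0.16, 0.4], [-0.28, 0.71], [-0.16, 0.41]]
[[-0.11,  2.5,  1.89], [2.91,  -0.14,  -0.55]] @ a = [[-0.98, 2.51], [-0.34, 0.84]]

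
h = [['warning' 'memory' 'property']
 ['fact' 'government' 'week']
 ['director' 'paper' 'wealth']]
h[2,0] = 'director'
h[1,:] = ['fact', 'government', 'week']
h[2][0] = 'director'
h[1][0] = 'fact'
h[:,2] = ['property', 'week', 'wealth']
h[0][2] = 'property'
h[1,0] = 'fact'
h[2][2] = 'wealth'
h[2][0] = 'director'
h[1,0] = 'fact'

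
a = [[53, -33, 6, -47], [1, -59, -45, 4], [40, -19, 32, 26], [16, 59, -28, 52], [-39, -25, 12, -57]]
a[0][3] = -47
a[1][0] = 1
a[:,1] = [-33, -59, -19, 59, -25]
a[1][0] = 1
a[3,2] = -28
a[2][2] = 32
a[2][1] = -19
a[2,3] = 26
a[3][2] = -28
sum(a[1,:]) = -99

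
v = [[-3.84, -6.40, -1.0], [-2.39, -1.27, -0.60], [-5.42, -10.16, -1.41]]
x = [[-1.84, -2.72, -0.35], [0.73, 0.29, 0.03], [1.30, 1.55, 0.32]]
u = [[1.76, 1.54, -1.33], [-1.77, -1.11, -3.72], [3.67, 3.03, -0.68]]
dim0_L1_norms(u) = [7.2, 5.68, 5.73]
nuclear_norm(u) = 9.71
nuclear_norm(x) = 4.49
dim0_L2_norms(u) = [4.44, 3.58, 4.01]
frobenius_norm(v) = 14.11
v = u @ x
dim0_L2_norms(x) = [2.37, 3.14, 0.48]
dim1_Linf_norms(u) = [1.76, 3.72, 3.67]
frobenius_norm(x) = 3.96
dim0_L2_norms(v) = [7.06, 12.07, 1.83]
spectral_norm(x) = 3.94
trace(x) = -1.23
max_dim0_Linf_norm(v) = 10.16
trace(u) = -0.03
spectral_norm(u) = 5.70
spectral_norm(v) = 14.02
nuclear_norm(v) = 15.55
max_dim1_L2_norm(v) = 11.6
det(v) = -0.11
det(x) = 0.18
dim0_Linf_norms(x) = [1.84, 2.72, 0.35]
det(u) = 0.00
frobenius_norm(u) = 6.97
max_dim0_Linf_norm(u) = 3.72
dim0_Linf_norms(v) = [5.42, 10.16, 1.41]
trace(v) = -6.52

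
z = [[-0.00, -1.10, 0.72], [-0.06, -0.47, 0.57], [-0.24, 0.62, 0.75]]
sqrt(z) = [[0.05-0.07j, -0.05+1.54j, 0.30-0.59j], [-0.08-0.04j, 0.19+0.84j, 0.33-0.32j], [-0.22+0.01j, 0.51-0.11j, 0.83+0.04j]]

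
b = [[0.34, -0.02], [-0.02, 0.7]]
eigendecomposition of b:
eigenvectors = [[-1.0, 0.06], [-0.06, -1.0]]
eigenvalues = [0.34, 0.7]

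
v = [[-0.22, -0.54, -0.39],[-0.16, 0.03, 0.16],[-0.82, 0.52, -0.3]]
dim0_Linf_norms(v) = [0.82, 0.54, 0.39]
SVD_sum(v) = [[-0.02, 0.01, -0.01], [-0.08, 0.05, -0.03], [-0.83, 0.51, -0.29]] + [[-0.19, -0.54, -0.4], [0.02, 0.05, 0.04], [0.00, 0.01, 0.0]] + [[-0.01, -0.01, 0.01], [-0.10, -0.07, 0.15], [0.01, 0.01, -0.02]]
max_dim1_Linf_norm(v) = 0.82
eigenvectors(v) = [[-0.58,0.50,-0.38], [0.36,-0.07,-0.57], [0.73,0.86,0.73]]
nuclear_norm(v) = 1.92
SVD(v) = [[-0.02, -0.99, 0.1], [-0.10, 0.10, 0.99], [-0.99, 0.01, -0.10]] @ diag([1.021237579396771, 0.7044532614263018, 0.19447212883513867]) @ [[0.82, -0.5, 0.29], [0.27, 0.78, 0.57], [-0.50, -0.39, 0.77]]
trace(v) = -0.49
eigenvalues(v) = [0.61, -0.82, -0.28]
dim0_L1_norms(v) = [1.2, 1.09, 0.85]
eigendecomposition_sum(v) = [[0.21, -0.33, -0.15], [-0.13, 0.21, 0.09], [-0.27, 0.42, 0.19]] + [[-0.38, -0.08, -0.26],  [0.05, 0.01, 0.04],  [-0.65, -0.14, -0.45]] + [[-0.05, -0.13, 0.02],  [-0.08, -0.19, 0.03],  [0.1, 0.24, -0.04]]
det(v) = 0.14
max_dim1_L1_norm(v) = 1.64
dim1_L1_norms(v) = [1.15, 0.35, 1.64]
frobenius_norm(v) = 1.26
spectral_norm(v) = 1.02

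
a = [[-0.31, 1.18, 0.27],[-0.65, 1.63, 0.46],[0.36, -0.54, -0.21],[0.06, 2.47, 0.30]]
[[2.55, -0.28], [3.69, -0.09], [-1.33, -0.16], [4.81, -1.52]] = a @ [[-0.62, -1.07], [1.92, -0.67], [0.34, 0.66]]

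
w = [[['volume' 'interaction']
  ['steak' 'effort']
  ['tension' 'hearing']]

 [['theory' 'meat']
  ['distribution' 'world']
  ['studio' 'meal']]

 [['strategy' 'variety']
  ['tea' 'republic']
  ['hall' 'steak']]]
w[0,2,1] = 'hearing'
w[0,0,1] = 'interaction'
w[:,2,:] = [['tension', 'hearing'], ['studio', 'meal'], ['hall', 'steak']]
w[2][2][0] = 'hall'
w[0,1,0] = 'steak'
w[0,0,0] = 'volume'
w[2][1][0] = 'tea'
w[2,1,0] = 'tea'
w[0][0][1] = 'interaction'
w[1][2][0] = 'studio'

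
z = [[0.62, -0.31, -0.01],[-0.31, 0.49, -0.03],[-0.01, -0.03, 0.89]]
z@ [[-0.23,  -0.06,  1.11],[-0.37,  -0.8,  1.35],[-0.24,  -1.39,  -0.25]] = [[-0.03, 0.22, 0.27], [-0.1, -0.33, 0.32], [-0.20, -1.21, -0.27]]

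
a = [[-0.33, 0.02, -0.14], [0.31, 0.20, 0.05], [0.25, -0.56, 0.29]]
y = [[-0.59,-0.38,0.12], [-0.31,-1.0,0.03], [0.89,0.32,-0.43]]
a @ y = [[0.06, 0.06, 0.02], [-0.2, -0.3, 0.02], [0.28, 0.56, -0.11]]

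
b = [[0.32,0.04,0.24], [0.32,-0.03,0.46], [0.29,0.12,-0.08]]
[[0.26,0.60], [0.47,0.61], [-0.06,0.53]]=b@[[-0.2,1.80], [0.77,0.13], [1.22,0.09]]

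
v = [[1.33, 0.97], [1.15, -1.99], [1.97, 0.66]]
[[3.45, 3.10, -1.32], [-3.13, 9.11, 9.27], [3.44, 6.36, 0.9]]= v @ [[1.02, 3.99, 1.69], [2.16, -2.27, -3.68]]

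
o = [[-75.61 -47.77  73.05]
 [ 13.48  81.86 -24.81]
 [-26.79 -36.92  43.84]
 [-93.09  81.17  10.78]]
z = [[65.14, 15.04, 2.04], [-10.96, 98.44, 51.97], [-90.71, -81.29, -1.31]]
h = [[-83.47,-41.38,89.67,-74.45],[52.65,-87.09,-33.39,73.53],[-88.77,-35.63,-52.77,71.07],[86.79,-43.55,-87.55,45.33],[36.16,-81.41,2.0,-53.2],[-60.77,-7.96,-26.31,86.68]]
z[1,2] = 51.97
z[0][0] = 65.14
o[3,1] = 81.17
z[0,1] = 15.04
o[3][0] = -93.09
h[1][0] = 52.65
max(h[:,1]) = -7.96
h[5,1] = -7.96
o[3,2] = 10.78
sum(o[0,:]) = -50.33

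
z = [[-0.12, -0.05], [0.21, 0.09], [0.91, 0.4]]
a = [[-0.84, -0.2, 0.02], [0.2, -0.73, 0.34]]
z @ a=[[0.09, 0.06, -0.02], [-0.16, -0.11, 0.03], [-0.68, -0.47, 0.15]]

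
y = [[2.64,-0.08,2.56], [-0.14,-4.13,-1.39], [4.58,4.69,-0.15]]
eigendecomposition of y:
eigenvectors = [[(0.77+0j), -0.32-0.10j, (-0.32+0.1j)], [-0.11+0.00j, (-0.21+0.44j), -0.21-0.44j], [(0.62+0j), (0.81+0j), (0.81-0j)]]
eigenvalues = [(4.71+0j), (-3.18+1.99j), (-3.18-1.99j)]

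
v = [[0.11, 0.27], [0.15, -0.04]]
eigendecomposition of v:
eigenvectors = [[0.89, -0.68], [0.46, 0.73]]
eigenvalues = [0.25, -0.18]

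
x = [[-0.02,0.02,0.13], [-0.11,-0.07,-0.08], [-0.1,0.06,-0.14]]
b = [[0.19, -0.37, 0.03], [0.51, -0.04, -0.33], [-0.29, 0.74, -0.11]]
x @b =[[-0.03, 0.1, -0.02], [-0.03, -0.02, 0.03], [0.05, -0.07, -0.01]]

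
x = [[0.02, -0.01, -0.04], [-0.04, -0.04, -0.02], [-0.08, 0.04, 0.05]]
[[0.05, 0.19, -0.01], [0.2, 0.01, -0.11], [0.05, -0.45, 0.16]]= x@[[-2.61, 2.90, -0.67], [-1.39, -1.82, 4.13], [-2.12, -2.87, -1.21]]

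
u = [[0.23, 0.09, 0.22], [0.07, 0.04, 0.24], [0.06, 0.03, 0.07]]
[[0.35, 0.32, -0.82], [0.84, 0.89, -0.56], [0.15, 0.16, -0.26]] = u@[[-2.88, -4.11, -0.60], [1.17, 3.49, -3.93], [4.13, 4.34, -1.5]]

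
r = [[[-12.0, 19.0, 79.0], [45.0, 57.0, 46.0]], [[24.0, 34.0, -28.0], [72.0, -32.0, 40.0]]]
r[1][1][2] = 40.0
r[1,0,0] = 24.0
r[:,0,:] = [[-12.0, 19.0, 79.0], [24.0, 34.0, -28.0]]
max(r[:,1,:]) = 72.0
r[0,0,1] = 19.0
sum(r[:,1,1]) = 25.0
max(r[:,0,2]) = 79.0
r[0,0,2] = 79.0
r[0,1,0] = 45.0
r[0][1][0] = 45.0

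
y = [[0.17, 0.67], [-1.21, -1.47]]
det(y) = 0.56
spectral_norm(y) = 2.01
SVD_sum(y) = [[0.38,0.51], [-1.14,-1.52]] + [[-0.21,  0.16],[-0.07,  0.05]]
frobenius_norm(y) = 2.03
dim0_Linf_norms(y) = [1.21, 1.47]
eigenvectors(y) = [[(-0.54-0.25j),(-0.54+0.25j)], [(0.8+0j),0.80-0.00j]]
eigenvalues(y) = [(-0.65+0.37j), (-0.65-0.37j)]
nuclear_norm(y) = 2.29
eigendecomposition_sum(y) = [[(0.09+0.9j), 0.33+0.59j], [(-0.61-1.06j), (-0.73-0.53j)]] + [[(0.09-0.9j), 0.34-0.59j], [-0.61+1.06j, -0.74+0.53j]]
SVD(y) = [[-0.32,  0.95], [0.95,  0.32]] @ diag([2.0061549143102364, 0.2795397284625036]) @ [[-0.60,-0.8], [-0.8,0.6]]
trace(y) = -1.30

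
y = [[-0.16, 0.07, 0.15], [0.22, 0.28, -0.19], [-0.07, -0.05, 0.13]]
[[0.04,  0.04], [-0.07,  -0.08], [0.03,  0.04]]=y @ [[-0.14, -0.10], [-0.04, -0.07], [0.14, 0.21]]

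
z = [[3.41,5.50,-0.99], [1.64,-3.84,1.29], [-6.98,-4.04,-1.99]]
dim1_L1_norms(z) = [9.9, 6.77, 13.01]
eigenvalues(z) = [4.64, -5.16, -1.89]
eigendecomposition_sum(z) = [[4.45, 2.93, -0.09], [0.14, 0.09, -0.00], [-4.77, -3.14, 0.1]] + [[-1.52, 2.17, -1.35], [2.29, -3.27, 2.04], [-0.42, 0.60, -0.38]] + [[0.48,0.40,0.46],[-0.78,-0.66,-0.75],[-1.79,-1.50,-1.71]]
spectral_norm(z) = 10.17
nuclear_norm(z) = 16.21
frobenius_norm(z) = 11.44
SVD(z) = [[-0.61, 0.40, 0.68], [0.13, -0.8, 0.59], [0.78, 0.45, 0.43]] @ diag([10.169220485628149, 5.177315147172568, 0.8613724987125612]) @ [[-0.72, -0.69, -0.08], [-0.59, 0.67, -0.45], [0.36, -0.28, -0.89]]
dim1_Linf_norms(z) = [5.5, 3.84, 6.98]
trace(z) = -2.42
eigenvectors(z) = [[0.68, 0.55, -0.24], [0.02, -0.82, 0.39], [-0.73, 0.15, 0.89]]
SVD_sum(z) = [[4.44, 4.26, 0.48], [-0.99, -0.95, -0.11], [-5.73, -5.50, -0.61]] + [[-1.24, 1.40, -0.94], [2.44, -2.75, 1.85], [-1.39, 1.56, -1.05]] + [[0.21, -0.16, -0.52], [0.18, -0.14, -0.45], [0.13, -0.10, -0.33]]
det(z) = 45.35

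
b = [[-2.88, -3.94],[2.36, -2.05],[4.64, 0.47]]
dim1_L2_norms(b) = [4.88, 3.13, 4.66]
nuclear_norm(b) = 10.27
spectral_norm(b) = 6.27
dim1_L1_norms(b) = [6.82, 4.41, 5.11]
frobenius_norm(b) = 7.44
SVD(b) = [[-0.68, -0.60], [0.21, -0.71], [0.71, -0.37]] @ diag([6.2686815397866775, 4.005525153177512]) @ [[0.91, 0.41], [-0.41, 0.91]]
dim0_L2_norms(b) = [5.95, 4.47]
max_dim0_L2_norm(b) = 5.95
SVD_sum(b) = [[-3.87, -1.74], [1.20, 0.54], [4.04, 1.81]] + [[0.99, -2.2], [1.16, -2.59], [0.60, -1.34]]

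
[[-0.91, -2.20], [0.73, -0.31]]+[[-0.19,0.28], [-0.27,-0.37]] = [[-1.1, -1.92], [0.46, -0.68]]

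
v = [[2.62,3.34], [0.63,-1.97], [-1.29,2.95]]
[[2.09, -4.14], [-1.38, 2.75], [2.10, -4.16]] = v@[[-0.07, 0.14], [0.68, -1.35]]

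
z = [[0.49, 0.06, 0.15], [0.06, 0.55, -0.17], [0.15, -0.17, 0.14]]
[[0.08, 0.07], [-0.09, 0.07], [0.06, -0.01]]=z @ [[0.17, 0.22],[-0.16, 0.03],[0.07, -0.25]]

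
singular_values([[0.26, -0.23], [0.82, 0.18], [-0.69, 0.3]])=[1.11, 0.4]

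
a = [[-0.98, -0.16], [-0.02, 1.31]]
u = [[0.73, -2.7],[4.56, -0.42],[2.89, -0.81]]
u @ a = [[-0.66,-3.65], [-4.46,-1.28], [-2.82,-1.52]]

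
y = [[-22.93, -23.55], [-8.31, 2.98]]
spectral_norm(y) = 33.09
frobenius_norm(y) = 34.03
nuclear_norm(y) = 41.07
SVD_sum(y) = [[-23.58, -22.88], [-2.79, -2.71]] + [[0.65, -0.67],[-5.52, 5.69]]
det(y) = -264.03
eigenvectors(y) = [[-0.97,0.59],[-0.25,-0.81]]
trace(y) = -19.95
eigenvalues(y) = [-29.04, 9.09]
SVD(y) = [[-0.99, -0.12], [-0.12, 0.99]] @ diag([33.0853163370591, 7.980334759690841]) @ [[0.72, 0.70],[-0.70, 0.72]]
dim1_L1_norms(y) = [46.48, 11.29]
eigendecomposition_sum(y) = [[-24.39, -17.94],[-6.33, -4.65]] + [[1.46, -5.61],[-1.98, 7.63]]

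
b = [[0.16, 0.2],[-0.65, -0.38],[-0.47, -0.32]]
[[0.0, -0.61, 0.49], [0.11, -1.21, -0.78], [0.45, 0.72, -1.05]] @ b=[[0.17, 0.08], [1.17, 0.73], [0.10, 0.15]]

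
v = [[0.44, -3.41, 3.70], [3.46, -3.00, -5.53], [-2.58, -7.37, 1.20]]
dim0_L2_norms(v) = [4.34, 8.66, 6.76]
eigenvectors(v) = [[(-0.73+0j), (-0.73-0j), 0.03+0.00j],  [0.14+0.31j, (0.14-0.31j), 0.76+0.00j],  [(-0.4-0.44j), -0.40+0.44j, 0.65+0.00j]]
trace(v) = -1.36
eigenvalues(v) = [(3.11+3.7j), (3.11-3.7j), (-7.58+0j)]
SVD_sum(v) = [[-0.86, -3.87, 1.14],[-0.12, -0.53, 0.16],[-1.63, -7.31, 2.14]] + [[-0.74, 0.6, 1.48], [3.01, -2.43, -5.99], [0.17, -0.14, -0.35]] + [[2.05, -0.14, 1.08], [0.57, -0.04, 0.30], [-1.13, 0.08, -0.60]]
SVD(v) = [[0.47, -0.24, -0.85], [0.06, 0.97, -0.24], [0.88, 0.06, 0.47]] @ diag([8.82969665768647, 7.354189693078122, 2.725775282642325]) @ [[-0.21, -0.94, 0.28], [0.42, -0.34, -0.84], [-0.88, 0.06, -0.47]]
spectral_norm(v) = 8.83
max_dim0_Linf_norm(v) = 7.37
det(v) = -177.00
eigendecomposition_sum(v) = [[0.20+3.00j, (-1.63+1.3j), (1.91-1.65j)], [1.25-0.66j, 0.87+0.45j, (-1.07-0.51j)], [(-1.7+1.76j), -1.67-0.27j, 2.04+0.25j]] + [[(0.2-3j),  (-1.63-1.3j),  1.91+1.65j], [1.25+0.66j,  0.87-0.45j,  (-1.07+0.51j)], [-1.70-1.76j,  (-1.67+0.27j),  (2.04-0.25j)]] + [[0.03+0.00j, (-0.16-0j), -0.11-0.00j], [(0.95+0j), -4.74-0.00j, -3.39-0.00j], [(0.81+0j), -4.02-0.00j, -2.88-0.00j]]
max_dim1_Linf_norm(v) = 7.37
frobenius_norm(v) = 11.81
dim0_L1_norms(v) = [6.48, 13.78, 10.43]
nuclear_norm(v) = 18.91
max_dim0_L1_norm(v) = 13.78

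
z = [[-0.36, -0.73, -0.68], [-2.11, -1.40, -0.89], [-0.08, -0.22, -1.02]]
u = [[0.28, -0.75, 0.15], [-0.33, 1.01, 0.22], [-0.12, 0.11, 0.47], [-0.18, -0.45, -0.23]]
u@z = [[1.47, 0.81, 0.32], [-2.03, -1.22, -0.9], [-0.23, -0.17, -0.5], [1.03, 0.81, 0.76]]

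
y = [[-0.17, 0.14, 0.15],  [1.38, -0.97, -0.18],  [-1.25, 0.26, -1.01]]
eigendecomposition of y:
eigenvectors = [[(-0.47+0j), (0.04+0.11j), (0.04-0.11j)], [-0.79+0.00j, (0.29-0.57j), (0.29+0.57j)], [0.40+0.00j, -0.76+0.00j, (-0.76-0j)]]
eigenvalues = [(-0.06+0j), (-1.04+0.37j), (-1.04-0.37j)]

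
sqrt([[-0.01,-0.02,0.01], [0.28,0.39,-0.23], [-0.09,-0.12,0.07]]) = [[0.04+0.01j, (-0.03+0j), (-0+0.01j)],[0.37+0.01j, 0.59+0.00j, (-0.33+0.01j)],[-0.15+0.02j, (-0.18+0.01j), (0.11+0.03j)]]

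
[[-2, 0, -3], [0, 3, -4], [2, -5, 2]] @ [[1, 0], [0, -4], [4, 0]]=[[-14, 0], [-16, -12], [10, 20]]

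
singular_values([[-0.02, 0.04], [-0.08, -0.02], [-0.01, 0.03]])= [0.08, 0.05]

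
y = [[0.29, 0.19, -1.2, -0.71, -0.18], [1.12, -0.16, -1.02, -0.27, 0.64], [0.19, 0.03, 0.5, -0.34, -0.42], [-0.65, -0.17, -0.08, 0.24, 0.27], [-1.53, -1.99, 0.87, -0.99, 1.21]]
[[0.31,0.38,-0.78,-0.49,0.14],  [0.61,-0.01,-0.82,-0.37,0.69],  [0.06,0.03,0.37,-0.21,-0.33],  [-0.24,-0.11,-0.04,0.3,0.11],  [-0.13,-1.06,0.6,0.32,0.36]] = y @ [[0.36, -0.05, -0.06, -0.23, 0.12], [-0.05, 0.56, -0.13, -0.17, -0.06], [-0.06, -0.13, 0.62, 0.04, -0.21], [-0.23, -0.17, 0.04, 0.47, 0.05], [0.12, -0.06, -0.21, 0.05, 0.54]]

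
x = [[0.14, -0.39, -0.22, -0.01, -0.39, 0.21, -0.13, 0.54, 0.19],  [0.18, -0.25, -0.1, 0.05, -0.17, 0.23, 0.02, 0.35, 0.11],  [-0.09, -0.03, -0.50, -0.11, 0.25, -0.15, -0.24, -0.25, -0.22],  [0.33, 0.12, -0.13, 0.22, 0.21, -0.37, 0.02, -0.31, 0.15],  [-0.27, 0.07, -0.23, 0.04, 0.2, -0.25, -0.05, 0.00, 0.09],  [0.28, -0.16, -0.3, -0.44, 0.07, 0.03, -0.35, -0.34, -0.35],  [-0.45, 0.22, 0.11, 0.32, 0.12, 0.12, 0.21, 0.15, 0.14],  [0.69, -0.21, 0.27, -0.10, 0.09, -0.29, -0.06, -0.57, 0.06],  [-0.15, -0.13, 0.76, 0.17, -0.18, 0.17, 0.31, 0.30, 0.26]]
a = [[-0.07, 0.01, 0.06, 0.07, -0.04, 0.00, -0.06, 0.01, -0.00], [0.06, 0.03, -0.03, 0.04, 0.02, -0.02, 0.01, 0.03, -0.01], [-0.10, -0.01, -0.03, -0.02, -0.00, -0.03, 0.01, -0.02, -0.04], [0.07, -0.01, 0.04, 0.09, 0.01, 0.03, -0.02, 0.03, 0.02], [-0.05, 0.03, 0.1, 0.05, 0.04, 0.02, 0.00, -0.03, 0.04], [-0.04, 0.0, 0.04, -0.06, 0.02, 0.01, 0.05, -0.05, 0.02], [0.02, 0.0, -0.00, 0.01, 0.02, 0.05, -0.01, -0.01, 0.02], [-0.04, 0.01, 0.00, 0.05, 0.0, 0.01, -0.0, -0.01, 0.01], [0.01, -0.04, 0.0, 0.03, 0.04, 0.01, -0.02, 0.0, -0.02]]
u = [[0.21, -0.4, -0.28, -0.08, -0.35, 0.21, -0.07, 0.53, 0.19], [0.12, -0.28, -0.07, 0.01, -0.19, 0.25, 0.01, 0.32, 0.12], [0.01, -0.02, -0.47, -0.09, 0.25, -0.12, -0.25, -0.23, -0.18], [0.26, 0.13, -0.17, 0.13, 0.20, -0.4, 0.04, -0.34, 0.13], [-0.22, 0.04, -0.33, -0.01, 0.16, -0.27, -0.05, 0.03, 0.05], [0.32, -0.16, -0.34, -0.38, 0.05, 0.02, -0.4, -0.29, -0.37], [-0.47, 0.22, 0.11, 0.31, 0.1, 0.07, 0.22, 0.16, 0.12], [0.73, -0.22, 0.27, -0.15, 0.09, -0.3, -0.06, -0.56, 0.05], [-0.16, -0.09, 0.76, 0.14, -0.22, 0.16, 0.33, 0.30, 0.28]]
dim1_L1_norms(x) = [2.22, 1.46, 1.84, 1.86, 1.2, 2.32, 1.84, 2.34, 2.43]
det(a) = -0.00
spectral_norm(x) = 1.59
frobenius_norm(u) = 2.37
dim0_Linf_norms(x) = [0.69, 0.39, 0.76, 0.44, 0.39, 0.37, 0.35, 0.57, 0.35]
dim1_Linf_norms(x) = [0.54, 0.35, 0.5, 0.37, 0.27, 0.44, 0.45, 0.69, 0.76]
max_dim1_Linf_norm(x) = 0.76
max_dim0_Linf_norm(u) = 0.76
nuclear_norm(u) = 4.92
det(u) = 0.00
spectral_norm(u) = 1.62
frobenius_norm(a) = 0.33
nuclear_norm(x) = 5.14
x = a + u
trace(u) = -0.29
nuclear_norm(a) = 0.76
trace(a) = 0.03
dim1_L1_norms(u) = [2.32, 1.37, 1.62, 1.8, 1.16, 2.33, 1.78, 2.43, 2.44]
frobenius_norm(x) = 2.36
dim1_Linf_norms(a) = [0.07, 0.06, 0.1, 0.09, 0.1, 0.06, 0.05, 0.05, 0.04]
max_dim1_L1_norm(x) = 2.43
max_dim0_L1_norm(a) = 0.46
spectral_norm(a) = 0.20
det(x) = -0.00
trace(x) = -0.26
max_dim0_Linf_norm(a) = 0.1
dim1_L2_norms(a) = [0.14, 0.09, 0.12, 0.13, 0.14, 0.11, 0.06, 0.07, 0.07]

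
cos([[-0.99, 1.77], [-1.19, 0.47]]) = [[1.59, 0.58], [-0.39, 2.07]]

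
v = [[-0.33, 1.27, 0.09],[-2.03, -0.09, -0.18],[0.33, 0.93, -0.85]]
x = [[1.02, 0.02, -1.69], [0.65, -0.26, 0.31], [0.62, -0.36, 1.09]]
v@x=[[0.54, -0.37, 1.05], [-2.24, 0.05, 3.21], [0.41, 0.07, -1.20]]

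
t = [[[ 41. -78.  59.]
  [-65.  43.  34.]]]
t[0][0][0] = 41.0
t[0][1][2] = 34.0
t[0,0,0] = 41.0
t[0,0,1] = -78.0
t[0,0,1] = -78.0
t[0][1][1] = 43.0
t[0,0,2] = 59.0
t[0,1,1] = 43.0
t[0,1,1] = 43.0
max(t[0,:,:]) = 59.0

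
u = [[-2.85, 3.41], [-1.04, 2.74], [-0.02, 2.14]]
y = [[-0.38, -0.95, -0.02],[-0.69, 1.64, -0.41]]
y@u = [[2.07, -3.94], [0.27, 1.26]]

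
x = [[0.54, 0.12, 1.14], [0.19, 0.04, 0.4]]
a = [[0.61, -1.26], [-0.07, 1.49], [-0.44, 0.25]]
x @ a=[[-0.18, -0.22], [-0.06, -0.08]]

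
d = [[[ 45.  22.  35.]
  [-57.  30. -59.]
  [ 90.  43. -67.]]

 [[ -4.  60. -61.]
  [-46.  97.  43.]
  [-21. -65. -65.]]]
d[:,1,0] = [-57.0, -46.0]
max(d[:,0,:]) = 60.0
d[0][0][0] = 45.0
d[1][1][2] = 43.0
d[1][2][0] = -21.0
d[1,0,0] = -4.0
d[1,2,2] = -65.0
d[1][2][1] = -65.0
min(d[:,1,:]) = -59.0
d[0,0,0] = 45.0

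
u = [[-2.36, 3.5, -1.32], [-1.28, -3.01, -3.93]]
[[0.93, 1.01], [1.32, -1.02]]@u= [[-3.49, 0.21, -5.20],[-1.81, 7.69, 2.27]]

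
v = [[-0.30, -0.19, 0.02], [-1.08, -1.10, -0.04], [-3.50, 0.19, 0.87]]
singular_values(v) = [3.77, 1.16, 0.0]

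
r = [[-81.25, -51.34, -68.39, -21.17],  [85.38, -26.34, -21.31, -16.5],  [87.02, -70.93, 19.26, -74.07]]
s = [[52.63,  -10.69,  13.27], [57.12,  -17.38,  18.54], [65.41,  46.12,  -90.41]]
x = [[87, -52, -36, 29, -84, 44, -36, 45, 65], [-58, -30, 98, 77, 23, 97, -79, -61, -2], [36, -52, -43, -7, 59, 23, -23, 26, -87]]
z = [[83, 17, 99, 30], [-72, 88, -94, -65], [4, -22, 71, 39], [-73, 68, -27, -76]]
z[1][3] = -65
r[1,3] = -16.5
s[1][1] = -17.38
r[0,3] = -21.17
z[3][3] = -76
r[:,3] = [-21.17, -16.5, -74.07]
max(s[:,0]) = 65.41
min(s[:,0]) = 52.63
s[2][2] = -90.41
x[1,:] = [-58, -30, 98, 77, 23, 97, -79, -61, -2]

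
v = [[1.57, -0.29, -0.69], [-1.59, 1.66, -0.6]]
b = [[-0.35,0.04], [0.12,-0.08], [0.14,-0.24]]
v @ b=[[-0.68,0.25], [0.67,-0.05]]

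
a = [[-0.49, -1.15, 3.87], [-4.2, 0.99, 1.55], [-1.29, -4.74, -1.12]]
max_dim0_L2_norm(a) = 4.98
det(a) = 86.64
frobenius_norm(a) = 7.93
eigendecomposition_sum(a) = [[1.47+0.00j, (-1.68+0j), (0.63-0j)],[(-1.58-0j), 1.81+0.00j, -0.68+0.00j],[1.14+0.00j, (-1.31+0j), (0.49-0j)]] + [[(-0.98+1.14j), 0.27+1.34j, 1.62+0.38j], [-1.31+0.46j, -0.41+1.19j, (1.11+1.06j)], [(-1.22-1.45j), (-1.71+0.06j), (-0.81+1.93j)]] + [[-0.98-1.14j, 0.27-1.34j, 1.62-0.38j],[(-1.31-0.46j), -0.41-1.19j, (1.11-1.06j)],[(-1.22+1.45j), -1.71-0.06j, -0.81-1.93j]]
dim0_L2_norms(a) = [4.42, 4.98, 4.32]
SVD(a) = [[0.58, -0.13, 0.8], [0.71, -0.4, -0.58], [0.4, 0.91, -0.14]] @ diag([5.113246578842955, 5.057559003515371, 3.35022482080105]) @ [[-0.74,-0.36,0.57], [0.12,-0.90,-0.43], [0.66,-0.25,0.7]]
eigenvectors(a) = [[0.60+0.00j, -0.09-0.53j, (-0.09+0.53j)], [(-0.65+0j), (0.18-0.47j), 0.18+0.47j], [(0.47+0j), (0.68+0j), (0.68-0j)]]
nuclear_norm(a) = 13.52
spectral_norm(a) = 5.11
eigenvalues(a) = [(3.77+0j), (-2.19+4.26j), (-2.19-4.26j)]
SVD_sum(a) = [[-2.20, -1.09, 1.69], [-2.67, -1.32, 2.06], [-1.51, -0.74, 1.16]] + [[-0.08, 0.60, 0.29], [-0.24, 1.83, 0.87], [0.53, -4.11, -1.95]] + [[1.79, -0.67, 1.89], [-1.29, 0.48, -1.37], [-0.31, 0.12, -0.33]]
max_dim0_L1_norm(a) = 6.88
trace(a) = -0.62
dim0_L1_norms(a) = [5.98, 6.88, 6.54]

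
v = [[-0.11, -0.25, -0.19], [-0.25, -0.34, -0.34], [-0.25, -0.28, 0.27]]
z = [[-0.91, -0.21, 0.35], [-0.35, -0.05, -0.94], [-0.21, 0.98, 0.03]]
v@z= [[0.23, -0.15, 0.19], [0.42, -0.26, 0.22], [0.27, 0.33, 0.18]]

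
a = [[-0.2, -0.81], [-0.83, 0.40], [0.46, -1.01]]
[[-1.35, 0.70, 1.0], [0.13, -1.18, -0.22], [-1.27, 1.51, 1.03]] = a@[[0.58, 0.90, -0.30], [1.52, -1.09, -1.16]]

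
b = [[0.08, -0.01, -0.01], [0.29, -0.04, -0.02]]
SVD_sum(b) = [[0.08, -0.01, -0.01],[0.29, -0.04, -0.02]] + [[-0.0, 0.0, -0.0], [0.00, -0.0, 0.0]]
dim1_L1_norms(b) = [0.1, 0.35]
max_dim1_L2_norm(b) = 0.29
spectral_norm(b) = 0.30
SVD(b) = [[-0.27, -0.96], [-0.96, 0.27]] @ diag([0.3044344964267296, 0.004431408963694408]) @ [[-0.99, 0.14, 0.07], [0.04, -0.23, 0.97]]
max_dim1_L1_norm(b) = 0.35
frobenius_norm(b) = 0.30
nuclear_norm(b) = 0.31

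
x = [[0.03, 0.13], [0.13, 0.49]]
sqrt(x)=[[(0.05+0.06j), 0.18-0.02j], [(0.18-0.02j), (0.68+0j)]]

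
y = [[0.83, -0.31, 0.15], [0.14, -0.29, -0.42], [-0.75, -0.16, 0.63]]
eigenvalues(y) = [(0.78+0.44j), (0.78-0.44j), (-0.39+0j)]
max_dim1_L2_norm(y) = 0.99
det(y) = -0.31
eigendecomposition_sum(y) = [[(0.42+0.14j), (-0.12+0.04j), (0.09-0.23j)], [0.09-0.26j, 0.03+0.07j, -0.14-0.06j], [-0.37+0.63j, (-0.03-0.2j), 0.34+0.22j]] + [[0.42-0.14j, (-0.12-0.04j), (0.09+0.23j)], [(0.09+0.26j), 0.03-0.07j, (-0.14+0.06j)], [-0.37-0.63j, -0.03+0.20j, (0.34-0.22j)]] + [[-0.01+0.00j, -0.07-0.00j, (-0.03-0j)], [-0.04+0.00j, (-0.34-0j), (-0.13-0j)], [-0.01+0.00j, -0.11-0.00j, (-0.04-0j)]]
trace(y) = 1.17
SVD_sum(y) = [[0.65, -0.09, -0.30], [0.30, -0.04, -0.14], [-0.83, 0.11, 0.38]] + [[0.19,-0.19,0.46], [-0.07,0.08,-0.18], [0.12,-0.12,0.3]] + [[-0.01,-0.04,-0.01],  [-0.09,-0.33,-0.10],  [-0.04,-0.15,-0.04]]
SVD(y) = [[-0.6, 0.8, 0.10],  [-0.27, -0.32, 0.91],  [0.75, 0.51, 0.41]] @ diag([1.2164994139484804, 0.66514160674757, 0.38770584060117536]) @ [[-0.9, 0.12, 0.41], [0.35, -0.36, 0.87], [-0.25, -0.93, -0.28]]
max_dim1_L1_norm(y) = 1.54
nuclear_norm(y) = 2.27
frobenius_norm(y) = 1.44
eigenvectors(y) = [[(-0.1-0.49j), (-0.1+0.49j), 0.20+0.00j], [-0.31+0.06j, -0.31-0.06j, (0.93+0j)], [0.81+0.00j, 0.81-0.00j, (0.29+0j)]]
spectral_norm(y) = 1.22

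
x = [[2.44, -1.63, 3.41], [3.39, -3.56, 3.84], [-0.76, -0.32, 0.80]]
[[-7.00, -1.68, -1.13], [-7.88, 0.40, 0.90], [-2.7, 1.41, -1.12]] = x@[[0.81, -1.44, 0.59], [0.3, -1.86, -1.04], [-2.49, -0.35, -1.25]]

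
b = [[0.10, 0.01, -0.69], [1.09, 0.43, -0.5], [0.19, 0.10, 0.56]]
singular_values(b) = [1.34, 0.82, 0.0]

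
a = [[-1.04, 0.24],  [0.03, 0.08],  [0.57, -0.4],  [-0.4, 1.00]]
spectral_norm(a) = 1.51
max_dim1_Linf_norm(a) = 1.04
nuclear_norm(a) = 2.22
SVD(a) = [[-0.63, 0.67],[-0.02, -0.11],[0.46, -0.08],[-0.62, -0.73]] @ diag([1.5124759043396956, 0.709800421803073]) @ [[0.77, -0.64],[-0.64, -0.77]]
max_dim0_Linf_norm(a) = 1.04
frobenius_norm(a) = 1.67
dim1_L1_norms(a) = [1.28, 0.11, 0.97, 1.4]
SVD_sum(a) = [[-0.74, 0.61], [-0.02, 0.02], [0.54, -0.44], [-0.73, 0.60]] + [[-0.3, -0.37], [0.05, 0.06], [0.03, 0.04], [0.33, 0.40]]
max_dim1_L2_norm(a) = 1.08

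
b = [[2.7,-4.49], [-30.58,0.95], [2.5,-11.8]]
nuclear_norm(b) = 43.31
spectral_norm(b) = 30.90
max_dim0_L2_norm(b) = 30.8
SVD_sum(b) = [[3.08, -0.27], [-30.42, 2.71], [3.52, -0.31]] + [[-0.38, -4.22], [-0.16, -1.76], [-1.02, -11.49]]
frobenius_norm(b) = 33.30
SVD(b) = [[-0.10,-0.34], [0.99,-0.14], [-0.11,-0.93]] @ diag([30.902457492601073, 12.410363448263064]) @ [[-1.0, 0.09], [0.09, 1.00]]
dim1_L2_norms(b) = [5.24, 30.59, 12.06]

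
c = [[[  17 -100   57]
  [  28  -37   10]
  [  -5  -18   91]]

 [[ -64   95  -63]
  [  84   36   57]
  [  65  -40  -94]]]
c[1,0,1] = 95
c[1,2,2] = -94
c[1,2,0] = 65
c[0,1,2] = 10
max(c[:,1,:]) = 84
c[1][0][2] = -63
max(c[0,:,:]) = 91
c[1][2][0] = 65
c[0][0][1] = -100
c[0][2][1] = -18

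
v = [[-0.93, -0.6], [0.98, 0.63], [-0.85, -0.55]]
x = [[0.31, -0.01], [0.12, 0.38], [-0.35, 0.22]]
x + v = [[-0.62, -0.61], [1.10, 1.01], [-1.2, -0.33]]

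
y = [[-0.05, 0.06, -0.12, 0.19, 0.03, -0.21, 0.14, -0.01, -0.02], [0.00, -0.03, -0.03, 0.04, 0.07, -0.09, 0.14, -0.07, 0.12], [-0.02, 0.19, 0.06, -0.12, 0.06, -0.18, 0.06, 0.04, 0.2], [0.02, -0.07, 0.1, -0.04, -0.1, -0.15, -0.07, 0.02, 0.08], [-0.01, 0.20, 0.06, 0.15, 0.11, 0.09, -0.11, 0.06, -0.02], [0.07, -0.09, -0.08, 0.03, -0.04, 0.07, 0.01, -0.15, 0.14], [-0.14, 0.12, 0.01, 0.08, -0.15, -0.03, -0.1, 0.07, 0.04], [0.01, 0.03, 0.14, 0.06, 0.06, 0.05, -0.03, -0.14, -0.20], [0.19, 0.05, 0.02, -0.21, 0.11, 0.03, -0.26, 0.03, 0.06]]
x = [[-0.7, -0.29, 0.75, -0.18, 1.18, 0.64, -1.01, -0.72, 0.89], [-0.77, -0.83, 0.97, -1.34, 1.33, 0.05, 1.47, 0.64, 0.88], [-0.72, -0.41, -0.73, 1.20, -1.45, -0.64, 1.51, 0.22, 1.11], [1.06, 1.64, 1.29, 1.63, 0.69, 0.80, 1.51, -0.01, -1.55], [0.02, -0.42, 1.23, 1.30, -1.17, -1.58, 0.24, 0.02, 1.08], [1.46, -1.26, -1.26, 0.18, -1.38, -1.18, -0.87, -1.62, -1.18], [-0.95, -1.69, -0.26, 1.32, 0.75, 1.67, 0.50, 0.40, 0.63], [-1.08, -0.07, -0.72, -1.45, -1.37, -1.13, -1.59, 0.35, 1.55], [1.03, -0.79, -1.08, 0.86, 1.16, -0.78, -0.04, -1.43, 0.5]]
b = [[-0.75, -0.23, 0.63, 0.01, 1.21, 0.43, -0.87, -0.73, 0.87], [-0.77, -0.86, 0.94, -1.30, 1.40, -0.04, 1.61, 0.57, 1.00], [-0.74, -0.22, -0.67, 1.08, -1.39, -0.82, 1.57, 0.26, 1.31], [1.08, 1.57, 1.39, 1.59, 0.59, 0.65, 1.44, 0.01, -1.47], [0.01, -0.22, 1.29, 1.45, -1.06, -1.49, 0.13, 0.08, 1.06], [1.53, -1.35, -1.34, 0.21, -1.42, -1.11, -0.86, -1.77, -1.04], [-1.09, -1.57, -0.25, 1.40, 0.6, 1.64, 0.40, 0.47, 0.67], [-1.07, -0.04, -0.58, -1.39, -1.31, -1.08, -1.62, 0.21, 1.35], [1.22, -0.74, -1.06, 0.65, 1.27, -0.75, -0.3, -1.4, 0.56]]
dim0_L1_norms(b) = [8.26, 6.8, 8.15, 9.08, 10.25, 8.01, 8.8, 5.5, 9.33]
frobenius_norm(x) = 9.41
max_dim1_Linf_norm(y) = 0.26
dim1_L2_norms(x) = [2.3, 3.02, 2.96, 3.73, 2.91, 3.66, 3.12, 3.46, 2.8]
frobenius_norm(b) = 9.36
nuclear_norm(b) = 24.11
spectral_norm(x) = 5.16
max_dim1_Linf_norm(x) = 1.69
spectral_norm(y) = 0.51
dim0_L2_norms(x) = [2.83, 2.98, 2.92, 3.5, 3.58, 3.17, 3.37, 2.43, 3.29]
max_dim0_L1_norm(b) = 10.25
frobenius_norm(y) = 0.94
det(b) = -87.56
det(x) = -57.59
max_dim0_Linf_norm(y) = 0.26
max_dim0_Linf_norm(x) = 1.69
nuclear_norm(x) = 24.05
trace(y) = -0.06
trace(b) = -1.69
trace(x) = -1.63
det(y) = 0.00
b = x + y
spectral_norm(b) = 5.04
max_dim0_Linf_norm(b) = 1.77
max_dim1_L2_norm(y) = 0.41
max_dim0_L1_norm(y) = 0.92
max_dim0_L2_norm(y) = 0.37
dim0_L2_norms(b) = [3.01, 2.86, 2.94, 3.44, 3.54, 3.03, 3.39, 2.51, 3.23]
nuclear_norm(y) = 2.46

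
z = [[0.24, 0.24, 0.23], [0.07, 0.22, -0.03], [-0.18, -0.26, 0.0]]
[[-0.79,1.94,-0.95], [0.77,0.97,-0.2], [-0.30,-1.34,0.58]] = z@[[-5.27, 0.91, -3.25],[4.79, 4.52, 0.01],[-2.94, 2.77, -0.73]]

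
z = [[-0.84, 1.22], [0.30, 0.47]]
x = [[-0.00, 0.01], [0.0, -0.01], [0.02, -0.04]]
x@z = [[0.00, 0.00],[-0.00, -0.0],[-0.03, 0.01]]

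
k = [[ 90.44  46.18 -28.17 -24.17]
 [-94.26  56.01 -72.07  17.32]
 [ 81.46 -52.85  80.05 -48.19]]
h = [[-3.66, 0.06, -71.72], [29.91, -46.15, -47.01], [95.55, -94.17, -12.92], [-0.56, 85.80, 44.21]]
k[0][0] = 90.44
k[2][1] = -52.85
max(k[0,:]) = 90.44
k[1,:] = [-94.26, 56.01, -72.07, 17.32]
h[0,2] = -71.72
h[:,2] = [-71.72, -47.01, -12.92, 44.21]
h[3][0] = -0.56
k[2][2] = 80.05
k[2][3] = -48.19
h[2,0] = 95.55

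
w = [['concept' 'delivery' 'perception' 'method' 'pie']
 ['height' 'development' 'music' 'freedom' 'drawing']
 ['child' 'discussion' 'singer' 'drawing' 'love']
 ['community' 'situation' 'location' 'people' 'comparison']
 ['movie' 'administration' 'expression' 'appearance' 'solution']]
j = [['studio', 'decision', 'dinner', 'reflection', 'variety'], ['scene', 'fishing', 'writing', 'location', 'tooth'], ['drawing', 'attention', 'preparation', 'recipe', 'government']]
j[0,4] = 'variety'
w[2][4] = 'love'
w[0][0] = 'concept'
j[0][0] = 'studio'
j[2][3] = 'recipe'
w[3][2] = 'location'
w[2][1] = 'discussion'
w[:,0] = ['concept', 'height', 'child', 'community', 'movie']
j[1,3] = 'location'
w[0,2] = 'perception'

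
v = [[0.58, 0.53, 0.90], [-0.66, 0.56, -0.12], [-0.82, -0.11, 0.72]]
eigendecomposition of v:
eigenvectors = [[-0.70+0.00j, -0.70-0.00j, 0.11+0.00j], [0.07-0.45j, (0.07+0.45j), -0.85+0.00j], [(-0.03-0.54j), -0.03+0.54j, (0.52+0j)]]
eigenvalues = [(0.57+1.04j), (0.57-1.04j), (0.72+0j)]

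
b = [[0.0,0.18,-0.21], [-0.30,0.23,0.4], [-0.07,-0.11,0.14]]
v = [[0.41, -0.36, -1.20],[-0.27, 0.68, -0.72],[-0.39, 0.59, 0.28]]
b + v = [[0.41, -0.18, -1.41], [-0.57, 0.91, -0.32], [-0.46, 0.48, 0.42]]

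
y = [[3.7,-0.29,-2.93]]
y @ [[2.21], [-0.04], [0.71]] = [[6.11]]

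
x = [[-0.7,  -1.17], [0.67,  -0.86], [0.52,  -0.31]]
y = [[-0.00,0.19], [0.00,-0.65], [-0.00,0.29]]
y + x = [[-0.70, -0.98], [0.67, -1.51], [0.52, -0.02]]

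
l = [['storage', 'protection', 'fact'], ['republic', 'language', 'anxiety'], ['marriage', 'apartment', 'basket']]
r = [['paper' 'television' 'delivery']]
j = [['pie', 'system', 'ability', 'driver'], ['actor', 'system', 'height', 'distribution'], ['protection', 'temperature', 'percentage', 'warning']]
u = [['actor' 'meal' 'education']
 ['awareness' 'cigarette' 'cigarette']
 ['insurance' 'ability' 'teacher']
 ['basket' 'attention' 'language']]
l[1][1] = 'language'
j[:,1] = ['system', 'system', 'temperature']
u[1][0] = 'awareness'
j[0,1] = 'system'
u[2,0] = 'insurance'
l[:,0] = ['storage', 'republic', 'marriage']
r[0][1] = 'television'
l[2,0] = 'marriage'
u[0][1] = 'meal'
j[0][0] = 'pie'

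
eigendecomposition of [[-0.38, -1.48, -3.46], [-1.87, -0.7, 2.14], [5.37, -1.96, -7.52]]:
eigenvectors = [[(0.47+0.33j), 0.47-0.33j, (-0.16+0j)], [-0.27-0.00j, -0.27+0.00j, 0.89+0.00j], [(0.77+0j), 0.77-0.00j, (-0.43+0j)]]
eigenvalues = [(-3.61+2.32j), (-3.61-2.32j), (-1.38+0j)]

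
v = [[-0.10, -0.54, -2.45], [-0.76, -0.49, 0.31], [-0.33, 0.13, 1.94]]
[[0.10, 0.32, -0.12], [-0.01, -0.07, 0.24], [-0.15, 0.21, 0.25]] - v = [[0.2, 0.86, 2.33],[0.75, 0.42, -0.07],[0.18, 0.08, -1.69]]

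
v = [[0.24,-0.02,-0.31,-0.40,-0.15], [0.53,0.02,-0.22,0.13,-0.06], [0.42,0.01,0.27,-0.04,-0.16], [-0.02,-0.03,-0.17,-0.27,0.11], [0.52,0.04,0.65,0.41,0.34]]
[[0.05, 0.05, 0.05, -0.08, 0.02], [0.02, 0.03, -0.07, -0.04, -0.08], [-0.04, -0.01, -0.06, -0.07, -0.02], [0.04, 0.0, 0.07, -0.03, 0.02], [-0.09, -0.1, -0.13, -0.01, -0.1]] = v @ [[0.0,  -0.00,  -0.10,  -0.12,  -0.11], [-0.13,  0.07,  0.03,  0.01,  -0.11], [-0.13,  -0.1,  -0.05,  -0.02,  0.04], [-0.04,  0.0,  -0.19,  0.14,  -0.10], [0.05,  -0.12,  0.09,  0.03,  -0.08]]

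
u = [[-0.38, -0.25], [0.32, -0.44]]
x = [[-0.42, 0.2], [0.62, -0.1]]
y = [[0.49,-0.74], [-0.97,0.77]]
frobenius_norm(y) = 1.52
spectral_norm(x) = 0.77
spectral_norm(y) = 1.51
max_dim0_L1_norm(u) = 0.7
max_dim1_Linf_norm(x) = 0.62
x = y @ u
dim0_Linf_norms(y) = [0.97, 0.77]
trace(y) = 1.26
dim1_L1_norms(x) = [0.62, 0.72]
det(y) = -0.34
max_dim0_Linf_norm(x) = 0.62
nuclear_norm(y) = 1.73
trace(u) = -0.82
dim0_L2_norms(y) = [1.09, 1.07]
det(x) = -0.08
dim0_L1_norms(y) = [1.46, 1.51]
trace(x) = -0.52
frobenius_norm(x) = 0.78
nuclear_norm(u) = 1.00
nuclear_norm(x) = 0.88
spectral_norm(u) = 0.55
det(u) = 0.25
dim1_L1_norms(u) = [0.63, 0.76]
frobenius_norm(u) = 0.71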